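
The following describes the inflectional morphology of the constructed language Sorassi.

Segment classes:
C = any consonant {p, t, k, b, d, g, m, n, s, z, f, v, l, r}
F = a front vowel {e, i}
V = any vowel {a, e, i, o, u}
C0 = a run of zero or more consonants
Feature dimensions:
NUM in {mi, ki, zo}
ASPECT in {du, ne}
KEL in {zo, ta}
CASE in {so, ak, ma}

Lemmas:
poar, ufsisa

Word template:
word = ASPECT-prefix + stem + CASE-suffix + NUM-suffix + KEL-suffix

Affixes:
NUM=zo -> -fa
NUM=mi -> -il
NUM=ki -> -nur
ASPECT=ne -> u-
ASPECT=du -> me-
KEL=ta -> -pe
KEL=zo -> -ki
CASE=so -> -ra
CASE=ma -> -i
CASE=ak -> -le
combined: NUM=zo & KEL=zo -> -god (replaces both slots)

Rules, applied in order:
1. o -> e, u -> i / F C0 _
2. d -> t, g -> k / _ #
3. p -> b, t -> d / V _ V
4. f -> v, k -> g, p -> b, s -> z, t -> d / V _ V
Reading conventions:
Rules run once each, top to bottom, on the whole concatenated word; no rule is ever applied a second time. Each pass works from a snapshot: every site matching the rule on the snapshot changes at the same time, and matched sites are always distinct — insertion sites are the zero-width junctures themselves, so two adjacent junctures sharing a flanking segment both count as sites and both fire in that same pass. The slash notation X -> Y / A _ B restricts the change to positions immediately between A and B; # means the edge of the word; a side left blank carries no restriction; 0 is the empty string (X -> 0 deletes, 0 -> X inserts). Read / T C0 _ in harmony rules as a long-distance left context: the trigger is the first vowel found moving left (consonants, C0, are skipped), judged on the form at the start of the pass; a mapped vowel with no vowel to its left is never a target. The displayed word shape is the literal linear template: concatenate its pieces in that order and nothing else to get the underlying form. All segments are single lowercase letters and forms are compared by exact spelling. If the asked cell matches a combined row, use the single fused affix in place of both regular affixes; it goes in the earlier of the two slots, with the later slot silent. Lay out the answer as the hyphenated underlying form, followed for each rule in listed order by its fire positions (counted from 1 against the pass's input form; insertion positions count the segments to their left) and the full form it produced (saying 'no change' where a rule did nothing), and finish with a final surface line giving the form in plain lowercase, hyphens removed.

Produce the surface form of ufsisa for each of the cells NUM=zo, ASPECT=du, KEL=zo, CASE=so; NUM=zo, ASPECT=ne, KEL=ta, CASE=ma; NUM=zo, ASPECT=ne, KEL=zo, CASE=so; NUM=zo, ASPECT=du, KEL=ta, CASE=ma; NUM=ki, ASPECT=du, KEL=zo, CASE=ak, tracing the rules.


cell NUM=zo, ASPECT=du, KEL=zo, CASE=so:
underlying: me-ufsisa-ra-god
1. o -> e, u -> i / F C0 _: fires at position(s) 3: meifsisaragod
2. d -> t, g -> k / _ #: fires at position(s) 13: meifsisaragot
3. p -> b, t -> d / V _ V: no change
4. f -> v, k -> g, p -> b, s -> z, t -> d / V _ V: fires at position(s) 7: meifsizaragot
surface: meifsizaragot

cell NUM=zo, ASPECT=ne, KEL=ta, CASE=ma:
underlying: u-ufsisa-i-fa-pe
1. o -> e, u -> i / F C0 _: no change
2. d -> t, g -> k / _ #: no change
3. p -> b, t -> d / V _ V: fires at position(s) 11: uufsisaifabe
4. f -> v, k -> g, p -> b, s -> z, t -> d / V _ V: fires at position(s) 6, 9: uufsizaivabe
surface: uufsizaivabe

cell NUM=zo, ASPECT=ne, KEL=zo, CASE=so:
underlying: u-ufsisa-ra-god
1. o -> e, u -> i / F C0 _: no change
2. d -> t, g -> k / _ #: fires at position(s) 12: uufsisaragot
3. p -> b, t -> d / V _ V: no change
4. f -> v, k -> g, p -> b, s -> z, t -> d / V _ V: fires at position(s) 6: uufsizaragot
surface: uufsizaragot

cell NUM=zo, ASPECT=du, KEL=ta, CASE=ma:
underlying: me-ufsisa-i-fa-pe
1. o -> e, u -> i / F C0 _: fires at position(s) 3: meifsisaifape
2. d -> t, g -> k / _ #: no change
3. p -> b, t -> d / V _ V: fires at position(s) 12: meifsisaifabe
4. f -> v, k -> g, p -> b, s -> z, t -> d / V _ V: fires at position(s) 7, 10: meifsizaivabe
surface: meifsizaivabe

cell NUM=ki, ASPECT=du, KEL=zo, CASE=ak:
underlying: me-ufsisa-le-nur-ki
1. o -> e, u -> i / F C0 _: fires at position(s) 3, 12: meifsisalenirki
2. d -> t, g -> k / _ #: no change
3. p -> b, t -> d / V _ V: no change
4. f -> v, k -> g, p -> b, s -> z, t -> d / V _ V: fires at position(s) 7: meifsizalenirki
surface: meifsizalenirki


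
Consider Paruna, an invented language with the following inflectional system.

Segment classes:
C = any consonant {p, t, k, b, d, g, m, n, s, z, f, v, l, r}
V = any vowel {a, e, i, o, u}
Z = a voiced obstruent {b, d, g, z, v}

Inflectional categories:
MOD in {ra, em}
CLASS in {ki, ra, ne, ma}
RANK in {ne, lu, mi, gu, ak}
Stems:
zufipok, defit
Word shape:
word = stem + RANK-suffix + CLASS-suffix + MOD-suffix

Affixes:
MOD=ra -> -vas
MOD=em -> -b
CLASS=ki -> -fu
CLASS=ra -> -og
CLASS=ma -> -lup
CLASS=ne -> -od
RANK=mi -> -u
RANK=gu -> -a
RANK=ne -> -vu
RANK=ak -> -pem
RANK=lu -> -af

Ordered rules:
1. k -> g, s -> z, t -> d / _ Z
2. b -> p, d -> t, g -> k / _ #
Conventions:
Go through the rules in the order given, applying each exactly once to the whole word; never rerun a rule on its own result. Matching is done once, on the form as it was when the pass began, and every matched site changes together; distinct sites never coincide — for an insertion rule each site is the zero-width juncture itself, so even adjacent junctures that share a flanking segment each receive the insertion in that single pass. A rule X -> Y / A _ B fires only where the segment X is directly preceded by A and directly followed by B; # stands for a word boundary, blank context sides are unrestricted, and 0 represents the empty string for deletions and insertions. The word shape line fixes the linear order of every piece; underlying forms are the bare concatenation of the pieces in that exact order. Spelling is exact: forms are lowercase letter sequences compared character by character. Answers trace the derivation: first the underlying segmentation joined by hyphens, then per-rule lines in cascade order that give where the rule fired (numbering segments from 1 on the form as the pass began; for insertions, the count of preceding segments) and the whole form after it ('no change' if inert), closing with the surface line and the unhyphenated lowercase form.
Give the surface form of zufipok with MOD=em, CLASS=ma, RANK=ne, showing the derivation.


underlying: zufipok-vu-lup-b
1. k -> g, s -> z, t -> d / _ Z: fires at position(s) 7: zufipogvulupb
2. b -> p, d -> t, g -> k / _ #: fires at position(s) 13: zufipogvulupp
surface: zufipogvulupp


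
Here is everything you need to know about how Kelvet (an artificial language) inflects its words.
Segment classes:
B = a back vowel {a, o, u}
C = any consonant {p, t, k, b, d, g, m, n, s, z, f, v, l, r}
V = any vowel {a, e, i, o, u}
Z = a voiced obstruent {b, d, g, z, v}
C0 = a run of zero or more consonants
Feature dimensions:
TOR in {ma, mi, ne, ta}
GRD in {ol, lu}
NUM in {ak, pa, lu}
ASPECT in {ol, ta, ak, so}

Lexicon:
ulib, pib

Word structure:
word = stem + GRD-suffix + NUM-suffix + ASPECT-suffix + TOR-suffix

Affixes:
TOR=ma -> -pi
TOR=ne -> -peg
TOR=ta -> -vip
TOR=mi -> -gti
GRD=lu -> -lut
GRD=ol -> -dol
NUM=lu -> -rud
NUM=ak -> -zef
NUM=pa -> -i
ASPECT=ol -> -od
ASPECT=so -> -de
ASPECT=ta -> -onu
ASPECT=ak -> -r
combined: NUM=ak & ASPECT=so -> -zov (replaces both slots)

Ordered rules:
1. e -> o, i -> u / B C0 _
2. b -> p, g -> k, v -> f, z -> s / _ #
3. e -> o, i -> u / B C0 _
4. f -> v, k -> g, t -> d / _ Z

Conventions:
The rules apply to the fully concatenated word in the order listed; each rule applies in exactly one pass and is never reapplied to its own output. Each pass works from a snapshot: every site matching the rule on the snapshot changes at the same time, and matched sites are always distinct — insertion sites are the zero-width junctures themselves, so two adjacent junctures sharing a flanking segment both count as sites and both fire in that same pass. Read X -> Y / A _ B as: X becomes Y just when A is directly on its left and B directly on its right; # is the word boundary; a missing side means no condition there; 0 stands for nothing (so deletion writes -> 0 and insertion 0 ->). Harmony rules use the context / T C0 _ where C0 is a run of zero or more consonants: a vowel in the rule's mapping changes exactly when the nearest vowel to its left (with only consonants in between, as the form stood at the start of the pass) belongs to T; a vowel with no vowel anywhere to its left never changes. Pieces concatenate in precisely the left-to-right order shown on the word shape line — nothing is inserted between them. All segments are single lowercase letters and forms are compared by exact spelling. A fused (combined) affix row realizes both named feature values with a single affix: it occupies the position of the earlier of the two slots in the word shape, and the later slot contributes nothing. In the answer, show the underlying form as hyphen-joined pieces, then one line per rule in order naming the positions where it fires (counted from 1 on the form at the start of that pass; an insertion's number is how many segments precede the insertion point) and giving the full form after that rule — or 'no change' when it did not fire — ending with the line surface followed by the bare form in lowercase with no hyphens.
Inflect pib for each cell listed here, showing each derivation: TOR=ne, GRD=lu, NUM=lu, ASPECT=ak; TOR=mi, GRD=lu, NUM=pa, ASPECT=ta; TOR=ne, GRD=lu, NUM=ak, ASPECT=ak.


cell TOR=ne, GRD=lu, NUM=lu, ASPECT=ak:
underlying: pib-lut-rud-r-peg
1. e -> o, i -> u / B C0 _: fires at position(s) 12: piblutrudrpog
2. b -> p, g -> k, v -> f, z -> s / _ #: fires at position(s) 13: piblutrudrpok
3. e -> o, i -> u / B C0 _: no change
4. f -> v, k -> g, t -> d / _ Z: no change
surface: piblutrudrpok

cell TOR=mi, GRD=lu, NUM=pa, ASPECT=ta:
underlying: pib-lut-i-onu-gti
1. e -> o, i -> u / B C0 _: fires at position(s) 7, 13: piblutuonugtu
2. b -> p, g -> k, v -> f, z -> s / _ #: no change
3. e -> o, i -> u / B C0 _: no change
4. f -> v, k -> g, t -> d / _ Z: no change
surface: piblutuonugtu

cell TOR=ne, GRD=lu, NUM=ak, ASPECT=ak:
underlying: pib-lut-zef-r-peg
1. e -> o, i -> u / B C0 _: fires at position(s) 8: piblutzofrpeg
2. b -> p, g -> k, v -> f, z -> s / _ #: fires at position(s) 13: piblutzofrpek
3. e -> o, i -> u / B C0 _: fires at position(s) 12: piblutzofrpok
4. f -> v, k -> g, t -> d / _ Z: fires at position(s) 6: pibludzofrpok
surface: pibludzofrpok


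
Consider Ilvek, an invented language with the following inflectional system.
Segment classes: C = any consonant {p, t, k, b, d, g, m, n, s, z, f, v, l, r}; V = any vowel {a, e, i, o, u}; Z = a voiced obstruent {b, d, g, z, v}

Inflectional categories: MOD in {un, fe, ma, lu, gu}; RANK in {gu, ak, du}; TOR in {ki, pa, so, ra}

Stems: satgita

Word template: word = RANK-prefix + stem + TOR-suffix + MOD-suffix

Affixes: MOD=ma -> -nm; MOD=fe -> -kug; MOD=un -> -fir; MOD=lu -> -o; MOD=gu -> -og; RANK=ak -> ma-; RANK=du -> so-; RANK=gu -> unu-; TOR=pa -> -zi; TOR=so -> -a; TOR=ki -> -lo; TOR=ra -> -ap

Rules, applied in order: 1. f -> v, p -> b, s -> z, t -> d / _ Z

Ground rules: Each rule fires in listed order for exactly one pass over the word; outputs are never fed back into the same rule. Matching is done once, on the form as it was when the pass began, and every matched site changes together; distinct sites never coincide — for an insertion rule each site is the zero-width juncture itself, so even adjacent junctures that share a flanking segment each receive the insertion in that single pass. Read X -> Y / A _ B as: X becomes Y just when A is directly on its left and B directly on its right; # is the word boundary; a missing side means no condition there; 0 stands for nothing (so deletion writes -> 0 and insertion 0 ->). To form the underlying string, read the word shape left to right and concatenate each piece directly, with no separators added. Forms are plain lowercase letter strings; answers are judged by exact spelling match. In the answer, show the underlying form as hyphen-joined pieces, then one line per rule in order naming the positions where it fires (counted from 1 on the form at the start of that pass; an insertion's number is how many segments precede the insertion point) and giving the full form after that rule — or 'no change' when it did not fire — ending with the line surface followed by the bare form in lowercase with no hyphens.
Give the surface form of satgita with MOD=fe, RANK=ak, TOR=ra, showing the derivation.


underlying: ma-satgita-ap-kug
1. f -> v, p -> b, s -> z, t -> d / _ Z: fires at position(s) 5: masadgitaapkug
surface: masadgitaapkug


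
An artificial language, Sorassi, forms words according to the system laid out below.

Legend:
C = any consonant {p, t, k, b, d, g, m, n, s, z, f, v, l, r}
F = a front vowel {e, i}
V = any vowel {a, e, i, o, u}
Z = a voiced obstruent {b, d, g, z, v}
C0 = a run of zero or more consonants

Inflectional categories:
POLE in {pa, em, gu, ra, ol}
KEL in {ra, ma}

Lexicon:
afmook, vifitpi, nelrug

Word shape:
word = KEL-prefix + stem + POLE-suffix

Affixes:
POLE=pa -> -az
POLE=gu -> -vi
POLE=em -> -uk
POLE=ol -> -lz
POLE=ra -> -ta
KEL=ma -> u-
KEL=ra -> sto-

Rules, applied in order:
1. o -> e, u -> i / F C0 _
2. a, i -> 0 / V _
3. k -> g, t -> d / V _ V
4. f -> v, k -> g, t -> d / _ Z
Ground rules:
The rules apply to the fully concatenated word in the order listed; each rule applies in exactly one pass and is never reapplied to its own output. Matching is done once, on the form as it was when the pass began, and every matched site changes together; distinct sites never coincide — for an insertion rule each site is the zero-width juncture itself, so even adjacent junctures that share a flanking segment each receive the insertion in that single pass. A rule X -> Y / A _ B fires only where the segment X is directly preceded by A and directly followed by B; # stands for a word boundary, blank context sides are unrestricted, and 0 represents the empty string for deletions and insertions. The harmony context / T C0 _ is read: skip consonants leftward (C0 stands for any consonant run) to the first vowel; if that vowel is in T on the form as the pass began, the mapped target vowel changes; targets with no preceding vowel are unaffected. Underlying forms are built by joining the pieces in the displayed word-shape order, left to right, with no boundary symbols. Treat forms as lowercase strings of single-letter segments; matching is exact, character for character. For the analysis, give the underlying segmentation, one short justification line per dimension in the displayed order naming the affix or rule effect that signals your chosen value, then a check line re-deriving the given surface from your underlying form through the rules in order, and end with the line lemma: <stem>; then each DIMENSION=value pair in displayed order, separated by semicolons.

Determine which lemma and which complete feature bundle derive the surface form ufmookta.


underlying: u-afmook-ta
POLE=ra - signalled by the affix -ta
KEL=ma - signalled by the affix u-
check: uafmookta -> uafmookta -> ufmookta -> ufmookta -> ufmookta
lemma: afmook; POLE=ra; KEL=ma


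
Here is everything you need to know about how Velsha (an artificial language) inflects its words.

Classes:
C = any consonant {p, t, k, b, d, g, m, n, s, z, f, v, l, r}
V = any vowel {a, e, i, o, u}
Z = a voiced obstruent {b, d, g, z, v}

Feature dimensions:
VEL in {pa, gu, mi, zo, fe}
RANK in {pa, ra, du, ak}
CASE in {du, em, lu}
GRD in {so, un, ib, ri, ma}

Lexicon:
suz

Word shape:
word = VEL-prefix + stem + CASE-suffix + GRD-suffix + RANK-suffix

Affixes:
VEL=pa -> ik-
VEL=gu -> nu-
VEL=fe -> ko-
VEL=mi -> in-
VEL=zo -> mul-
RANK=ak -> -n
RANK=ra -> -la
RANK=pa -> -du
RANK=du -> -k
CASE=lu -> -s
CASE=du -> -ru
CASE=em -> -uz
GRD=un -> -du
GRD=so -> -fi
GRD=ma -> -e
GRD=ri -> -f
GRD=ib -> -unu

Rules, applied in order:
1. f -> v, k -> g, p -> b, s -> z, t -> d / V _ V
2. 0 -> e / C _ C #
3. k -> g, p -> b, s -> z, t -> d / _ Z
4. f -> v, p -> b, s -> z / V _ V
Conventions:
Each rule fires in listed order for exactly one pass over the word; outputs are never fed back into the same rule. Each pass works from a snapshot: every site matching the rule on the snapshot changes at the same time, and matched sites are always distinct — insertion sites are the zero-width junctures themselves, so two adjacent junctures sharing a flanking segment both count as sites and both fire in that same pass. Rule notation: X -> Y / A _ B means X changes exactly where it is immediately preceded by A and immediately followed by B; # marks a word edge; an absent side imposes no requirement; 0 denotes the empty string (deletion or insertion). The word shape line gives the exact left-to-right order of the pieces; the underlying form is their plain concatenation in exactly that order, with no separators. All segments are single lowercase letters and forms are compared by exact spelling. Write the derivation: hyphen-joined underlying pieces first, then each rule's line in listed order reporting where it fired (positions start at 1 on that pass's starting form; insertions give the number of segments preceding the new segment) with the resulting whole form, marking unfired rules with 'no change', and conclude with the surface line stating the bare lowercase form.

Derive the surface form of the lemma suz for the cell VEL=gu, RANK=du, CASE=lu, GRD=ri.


underlying: nu-suz-s-f-k
1. f -> v, k -> g, p -> b, s -> z, t -> d / V _ V: fires at position(s) 3: nuzuzsfk
2. 0 -> e / C _ C #: inserts after position(s) 7: nuzuzsfek
3. k -> g, p -> b, s -> z, t -> d / _ Z: no change
4. f -> v, p -> b, s -> z / V _ V: no change
surface: nuzuzsfek


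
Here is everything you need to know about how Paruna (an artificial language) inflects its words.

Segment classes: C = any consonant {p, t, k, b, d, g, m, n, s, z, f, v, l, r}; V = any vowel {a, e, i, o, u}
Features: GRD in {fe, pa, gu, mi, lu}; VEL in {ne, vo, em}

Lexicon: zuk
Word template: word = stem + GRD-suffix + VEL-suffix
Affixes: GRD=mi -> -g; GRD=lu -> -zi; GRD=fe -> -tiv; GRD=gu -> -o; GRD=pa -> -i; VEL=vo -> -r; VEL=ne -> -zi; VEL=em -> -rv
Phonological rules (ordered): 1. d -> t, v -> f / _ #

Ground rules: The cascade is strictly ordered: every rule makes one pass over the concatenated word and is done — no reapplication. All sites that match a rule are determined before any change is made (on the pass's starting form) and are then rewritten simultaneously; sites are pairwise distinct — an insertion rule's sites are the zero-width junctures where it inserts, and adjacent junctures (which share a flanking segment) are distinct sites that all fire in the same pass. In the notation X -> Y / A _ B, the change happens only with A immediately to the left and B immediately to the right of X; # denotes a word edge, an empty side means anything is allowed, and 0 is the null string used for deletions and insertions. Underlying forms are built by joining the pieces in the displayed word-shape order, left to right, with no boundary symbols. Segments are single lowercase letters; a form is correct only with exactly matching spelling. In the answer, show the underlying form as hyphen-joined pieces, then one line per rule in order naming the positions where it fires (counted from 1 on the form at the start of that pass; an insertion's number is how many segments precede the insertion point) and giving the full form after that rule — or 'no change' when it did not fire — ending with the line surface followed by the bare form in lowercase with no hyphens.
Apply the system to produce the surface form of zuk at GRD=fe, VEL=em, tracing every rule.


underlying: zuk-tiv-rv
1. d -> t, v -> f / _ #: fires at position(s) 8: zuktivrf
surface: zuktivrf


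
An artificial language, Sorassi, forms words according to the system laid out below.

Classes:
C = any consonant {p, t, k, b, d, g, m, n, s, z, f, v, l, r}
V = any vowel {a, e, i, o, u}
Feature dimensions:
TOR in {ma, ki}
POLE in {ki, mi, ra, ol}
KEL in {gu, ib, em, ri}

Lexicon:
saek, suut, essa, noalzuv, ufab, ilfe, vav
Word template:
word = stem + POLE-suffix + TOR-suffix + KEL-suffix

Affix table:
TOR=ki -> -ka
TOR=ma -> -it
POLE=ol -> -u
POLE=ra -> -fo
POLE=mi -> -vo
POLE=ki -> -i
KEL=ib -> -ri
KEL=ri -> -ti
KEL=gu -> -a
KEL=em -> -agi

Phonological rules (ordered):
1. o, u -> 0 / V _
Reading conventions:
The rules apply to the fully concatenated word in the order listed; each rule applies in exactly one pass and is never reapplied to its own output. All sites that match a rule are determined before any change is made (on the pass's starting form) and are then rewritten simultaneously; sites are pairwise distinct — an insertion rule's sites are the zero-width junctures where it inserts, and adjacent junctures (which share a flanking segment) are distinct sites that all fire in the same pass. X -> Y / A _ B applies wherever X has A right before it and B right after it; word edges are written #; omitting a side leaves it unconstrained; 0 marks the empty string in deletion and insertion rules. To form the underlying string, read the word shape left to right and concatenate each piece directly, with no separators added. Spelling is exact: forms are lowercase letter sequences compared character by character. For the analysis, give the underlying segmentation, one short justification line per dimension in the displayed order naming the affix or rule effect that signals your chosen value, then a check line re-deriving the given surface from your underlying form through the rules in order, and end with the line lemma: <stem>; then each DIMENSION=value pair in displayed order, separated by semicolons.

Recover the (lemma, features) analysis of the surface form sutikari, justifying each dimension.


underlying: suut-i-ka-ri
TOR=ki - signalled by the affix -ka
POLE=ki - signalled by the affix -i
KEL=ib - signalled by the affix -ri
check: suutikari -> sutikari
lemma: suut; TOR=ki; POLE=ki; KEL=ib


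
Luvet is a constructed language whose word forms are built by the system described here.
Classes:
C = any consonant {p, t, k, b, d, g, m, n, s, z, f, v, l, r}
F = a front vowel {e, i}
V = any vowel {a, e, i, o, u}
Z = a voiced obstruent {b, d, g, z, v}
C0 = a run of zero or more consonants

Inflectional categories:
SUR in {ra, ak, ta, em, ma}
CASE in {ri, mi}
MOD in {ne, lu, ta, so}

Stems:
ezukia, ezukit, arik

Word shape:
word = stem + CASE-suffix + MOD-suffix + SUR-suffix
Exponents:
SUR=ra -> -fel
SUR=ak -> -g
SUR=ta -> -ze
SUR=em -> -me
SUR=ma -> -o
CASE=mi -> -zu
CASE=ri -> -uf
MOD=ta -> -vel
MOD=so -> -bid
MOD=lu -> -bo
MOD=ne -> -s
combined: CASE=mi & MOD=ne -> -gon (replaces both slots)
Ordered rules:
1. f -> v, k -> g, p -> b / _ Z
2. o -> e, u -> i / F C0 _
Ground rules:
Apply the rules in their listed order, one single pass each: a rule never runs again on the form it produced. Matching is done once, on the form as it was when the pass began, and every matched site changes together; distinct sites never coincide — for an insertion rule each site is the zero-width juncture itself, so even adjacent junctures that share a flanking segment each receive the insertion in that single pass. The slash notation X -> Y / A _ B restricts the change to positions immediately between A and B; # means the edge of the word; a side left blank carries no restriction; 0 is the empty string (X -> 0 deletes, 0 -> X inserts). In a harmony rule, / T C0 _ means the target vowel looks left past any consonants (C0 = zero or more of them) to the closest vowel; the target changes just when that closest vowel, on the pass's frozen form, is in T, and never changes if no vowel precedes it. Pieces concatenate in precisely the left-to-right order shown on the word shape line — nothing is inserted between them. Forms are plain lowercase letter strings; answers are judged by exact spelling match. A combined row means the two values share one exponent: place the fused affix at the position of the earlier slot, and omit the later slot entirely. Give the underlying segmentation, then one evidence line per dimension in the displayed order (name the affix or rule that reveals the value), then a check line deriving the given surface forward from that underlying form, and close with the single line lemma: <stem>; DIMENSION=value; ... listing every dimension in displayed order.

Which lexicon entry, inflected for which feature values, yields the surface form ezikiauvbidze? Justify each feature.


underlying: ezukia-uf-bid-ze
SUR=ta - signalled by the affix -ze
CASE=ri - signalled by the affix -uf
MOD=so - signalled by the affix -bid
check: ezukiaufbidze -> ezukiauvbidze -> ezikiauvbidze
lemma: ezukia; SUR=ta; CASE=ri; MOD=so


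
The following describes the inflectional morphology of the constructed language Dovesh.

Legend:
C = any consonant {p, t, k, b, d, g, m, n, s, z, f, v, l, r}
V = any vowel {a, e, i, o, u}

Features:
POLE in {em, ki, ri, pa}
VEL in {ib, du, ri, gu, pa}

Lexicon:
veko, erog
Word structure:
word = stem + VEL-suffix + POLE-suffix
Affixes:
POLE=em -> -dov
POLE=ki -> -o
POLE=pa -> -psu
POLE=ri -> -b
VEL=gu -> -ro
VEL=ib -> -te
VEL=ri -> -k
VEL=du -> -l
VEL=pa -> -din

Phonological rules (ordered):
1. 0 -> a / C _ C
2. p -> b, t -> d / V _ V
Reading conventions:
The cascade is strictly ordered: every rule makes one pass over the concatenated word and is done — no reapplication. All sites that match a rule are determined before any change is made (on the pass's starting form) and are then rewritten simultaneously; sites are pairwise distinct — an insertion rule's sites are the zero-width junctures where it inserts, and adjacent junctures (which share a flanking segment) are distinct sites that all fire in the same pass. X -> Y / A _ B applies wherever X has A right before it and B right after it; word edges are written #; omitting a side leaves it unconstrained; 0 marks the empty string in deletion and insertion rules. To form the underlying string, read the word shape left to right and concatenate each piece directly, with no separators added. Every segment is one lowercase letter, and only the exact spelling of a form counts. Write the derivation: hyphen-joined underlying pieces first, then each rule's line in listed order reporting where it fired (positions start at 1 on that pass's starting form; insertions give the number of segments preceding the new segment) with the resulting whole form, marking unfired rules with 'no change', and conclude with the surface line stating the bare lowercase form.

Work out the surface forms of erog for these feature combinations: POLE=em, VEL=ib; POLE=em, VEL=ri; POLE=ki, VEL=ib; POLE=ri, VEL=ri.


cell POLE=em, VEL=ib:
underlying: erog-te-dov
1. 0 -> a / C _ C: inserts after position(s) 4: erogatedov
2. p -> b, t -> d / V _ V: fires at position(s) 6: erogadedov
surface: erogadedov

cell POLE=em, VEL=ri:
underlying: erog-k-dov
1. 0 -> a / C _ C: inserts after position(s) 4, 5: erogakadov
2. p -> b, t -> d / V _ V: no change
surface: erogakadov

cell POLE=ki, VEL=ib:
underlying: erog-te-o
1. 0 -> a / C _ C: inserts after position(s) 4: erogateo
2. p -> b, t -> d / V _ V: fires at position(s) 6: erogadeo
surface: erogadeo

cell POLE=ri, VEL=ri:
underlying: erog-k-b
1. 0 -> a / C _ C: inserts after position(s) 4, 5: erogakab
2. p -> b, t -> d / V _ V: no change
surface: erogakab


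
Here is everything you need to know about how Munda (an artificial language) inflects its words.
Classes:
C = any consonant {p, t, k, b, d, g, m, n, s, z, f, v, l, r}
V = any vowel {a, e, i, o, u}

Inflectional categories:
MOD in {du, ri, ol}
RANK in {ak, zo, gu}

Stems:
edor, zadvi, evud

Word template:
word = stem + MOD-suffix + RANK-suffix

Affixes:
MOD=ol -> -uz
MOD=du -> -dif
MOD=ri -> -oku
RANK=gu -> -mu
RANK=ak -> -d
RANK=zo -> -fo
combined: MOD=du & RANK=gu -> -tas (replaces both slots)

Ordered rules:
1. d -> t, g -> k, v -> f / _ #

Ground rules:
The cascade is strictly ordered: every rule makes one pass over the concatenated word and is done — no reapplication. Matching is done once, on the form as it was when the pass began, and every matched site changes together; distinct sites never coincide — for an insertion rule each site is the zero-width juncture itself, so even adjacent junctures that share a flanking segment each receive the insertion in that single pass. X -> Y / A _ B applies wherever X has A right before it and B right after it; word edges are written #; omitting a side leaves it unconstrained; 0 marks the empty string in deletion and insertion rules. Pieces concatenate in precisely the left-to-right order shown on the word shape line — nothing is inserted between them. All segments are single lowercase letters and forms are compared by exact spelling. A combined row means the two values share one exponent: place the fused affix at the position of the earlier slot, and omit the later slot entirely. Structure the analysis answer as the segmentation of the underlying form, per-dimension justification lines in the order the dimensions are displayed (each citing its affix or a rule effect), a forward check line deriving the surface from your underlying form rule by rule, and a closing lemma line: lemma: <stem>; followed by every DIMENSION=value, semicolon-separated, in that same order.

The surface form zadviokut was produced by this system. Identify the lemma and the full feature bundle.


underlying: zadvi-oku-d
MOD=ri - signalled by the affix -oku
RANK=ak - signalled by the affix -d
check: zadviokud -> zadviokut
lemma: zadvi; MOD=ri; RANK=ak


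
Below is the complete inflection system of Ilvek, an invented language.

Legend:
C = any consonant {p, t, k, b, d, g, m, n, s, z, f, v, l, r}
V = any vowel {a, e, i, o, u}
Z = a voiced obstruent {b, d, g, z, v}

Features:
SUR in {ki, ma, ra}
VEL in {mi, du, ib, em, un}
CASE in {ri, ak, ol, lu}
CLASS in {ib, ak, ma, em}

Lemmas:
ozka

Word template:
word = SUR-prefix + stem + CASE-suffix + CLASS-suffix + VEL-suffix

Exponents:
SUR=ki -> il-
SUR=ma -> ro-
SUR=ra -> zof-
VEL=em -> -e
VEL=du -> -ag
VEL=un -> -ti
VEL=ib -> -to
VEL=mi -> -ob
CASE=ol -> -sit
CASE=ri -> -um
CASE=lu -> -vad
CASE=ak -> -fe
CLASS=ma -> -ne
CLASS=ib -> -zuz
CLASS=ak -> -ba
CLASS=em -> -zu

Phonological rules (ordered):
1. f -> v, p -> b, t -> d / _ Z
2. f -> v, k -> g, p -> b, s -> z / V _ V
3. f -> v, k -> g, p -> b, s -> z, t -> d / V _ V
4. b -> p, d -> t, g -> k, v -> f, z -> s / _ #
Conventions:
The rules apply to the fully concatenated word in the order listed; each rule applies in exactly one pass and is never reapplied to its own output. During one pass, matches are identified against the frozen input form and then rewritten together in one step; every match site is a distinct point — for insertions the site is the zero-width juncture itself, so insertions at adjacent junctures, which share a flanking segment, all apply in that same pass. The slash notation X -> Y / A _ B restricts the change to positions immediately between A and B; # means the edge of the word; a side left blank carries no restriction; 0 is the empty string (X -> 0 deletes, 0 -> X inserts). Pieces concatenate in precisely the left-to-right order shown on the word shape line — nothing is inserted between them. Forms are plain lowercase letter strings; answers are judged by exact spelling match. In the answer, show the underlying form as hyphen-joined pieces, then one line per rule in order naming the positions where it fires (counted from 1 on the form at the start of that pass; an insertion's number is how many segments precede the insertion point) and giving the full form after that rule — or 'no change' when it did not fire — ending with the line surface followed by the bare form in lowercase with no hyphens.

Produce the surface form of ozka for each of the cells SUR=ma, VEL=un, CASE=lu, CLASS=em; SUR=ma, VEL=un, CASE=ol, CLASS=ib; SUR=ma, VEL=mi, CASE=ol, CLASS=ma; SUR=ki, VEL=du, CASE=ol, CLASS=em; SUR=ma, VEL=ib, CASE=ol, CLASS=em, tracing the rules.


cell SUR=ma, VEL=un, CASE=lu, CLASS=em:
underlying: ro-ozka-vad-zu-ti
1. f -> v, p -> b, t -> d / _ Z: no change
2. f -> v, k -> g, p -> b, s -> z / V _ V: no change
3. f -> v, k -> g, p -> b, s -> z, t -> d / V _ V: fires at position(s) 12: roozkavadzudi
4. b -> p, d -> t, g -> k, v -> f, z -> s / _ #: no change
surface: roozkavadzudi

cell SUR=ma, VEL=un, CASE=ol, CLASS=ib:
underlying: ro-ozka-sit-zuz-ti
1. f -> v, p -> b, t -> d / _ Z: fires at position(s) 9: roozkasidzuzti
2. f -> v, k -> g, p -> b, s -> z / V _ V: fires at position(s) 7: roozkazidzuzti
3. f -> v, k -> g, p -> b, s -> z, t -> d / V _ V: no change
4. b -> p, d -> t, g -> k, v -> f, z -> s / _ #: no change
surface: roozkazidzuzti

cell SUR=ma, VEL=mi, CASE=ol, CLASS=ma:
underlying: ro-ozka-sit-ne-ob
1. f -> v, p -> b, t -> d / _ Z: no change
2. f -> v, k -> g, p -> b, s -> z / V _ V: fires at position(s) 7: roozkazitneob
3. f -> v, k -> g, p -> b, s -> z, t -> d / V _ V: no change
4. b -> p, d -> t, g -> k, v -> f, z -> s / _ #: fires at position(s) 13: roozkazitneop
surface: roozkazitneop

cell SUR=ki, VEL=du, CASE=ol, CLASS=em:
underlying: il-ozka-sit-zu-ag
1. f -> v, p -> b, t -> d / _ Z: fires at position(s) 9: ilozkasidzuag
2. f -> v, k -> g, p -> b, s -> z / V _ V: fires at position(s) 7: ilozkazidzuag
3. f -> v, k -> g, p -> b, s -> z, t -> d / V _ V: no change
4. b -> p, d -> t, g -> k, v -> f, z -> s / _ #: fires at position(s) 13: ilozkazidzuak
surface: ilozkazidzuak

cell SUR=ma, VEL=ib, CASE=ol, CLASS=em:
underlying: ro-ozka-sit-zu-to
1. f -> v, p -> b, t -> d / _ Z: fires at position(s) 9: roozkasidzuto
2. f -> v, k -> g, p -> b, s -> z / V _ V: fires at position(s) 7: roozkazidzuto
3. f -> v, k -> g, p -> b, s -> z, t -> d / V _ V: fires at position(s) 12: roozkazidzudo
4. b -> p, d -> t, g -> k, v -> f, z -> s / _ #: no change
surface: roozkazidzudo


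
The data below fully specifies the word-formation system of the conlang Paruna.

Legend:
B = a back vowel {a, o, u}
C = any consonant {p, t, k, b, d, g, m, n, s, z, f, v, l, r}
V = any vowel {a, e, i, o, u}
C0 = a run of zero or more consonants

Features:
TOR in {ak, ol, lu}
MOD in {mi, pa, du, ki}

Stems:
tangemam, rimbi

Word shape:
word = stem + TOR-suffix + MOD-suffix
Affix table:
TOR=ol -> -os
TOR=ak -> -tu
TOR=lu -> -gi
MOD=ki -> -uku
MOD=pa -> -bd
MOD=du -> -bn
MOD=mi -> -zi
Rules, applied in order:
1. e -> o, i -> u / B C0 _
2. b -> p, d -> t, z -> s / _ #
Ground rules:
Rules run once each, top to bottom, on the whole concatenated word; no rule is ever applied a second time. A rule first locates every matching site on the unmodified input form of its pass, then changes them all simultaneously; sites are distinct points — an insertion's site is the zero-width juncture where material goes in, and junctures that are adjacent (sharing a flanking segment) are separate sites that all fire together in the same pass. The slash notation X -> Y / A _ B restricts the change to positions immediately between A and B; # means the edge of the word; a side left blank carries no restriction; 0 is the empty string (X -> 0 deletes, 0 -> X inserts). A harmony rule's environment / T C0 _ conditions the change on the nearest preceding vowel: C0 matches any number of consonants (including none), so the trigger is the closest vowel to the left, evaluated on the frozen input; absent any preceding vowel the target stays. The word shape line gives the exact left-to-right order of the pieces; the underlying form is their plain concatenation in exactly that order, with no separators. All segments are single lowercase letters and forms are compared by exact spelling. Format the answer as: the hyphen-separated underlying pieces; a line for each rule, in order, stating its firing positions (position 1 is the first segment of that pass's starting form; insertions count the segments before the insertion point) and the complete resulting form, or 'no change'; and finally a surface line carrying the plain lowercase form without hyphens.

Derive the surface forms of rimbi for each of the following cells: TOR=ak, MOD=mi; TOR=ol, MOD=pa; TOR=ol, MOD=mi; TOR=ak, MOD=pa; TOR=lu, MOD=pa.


cell TOR=ak, MOD=mi:
underlying: rimbi-tu-zi
1. e -> o, i -> u / B C0 _: fires at position(s) 9: rimbituzu
2. b -> p, d -> t, z -> s / _ #: no change
surface: rimbituzu

cell TOR=ol, MOD=pa:
underlying: rimbi-os-bd
1. e -> o, i -> u / B C0 _: no change
2. b -> p, d -> t, z -> s / _ #: fires at position(s) 9: rimbiosbt
surface: rimbiosbt

cell TOR=ol, MOD=mi:
underlying: rimbi-os-zi
1. e -> o, i -> u / B C0 _: fires at position(s) 9: rimbioszu
2. b -> p, d -> t, z -> s / _ #: no change
surface: rimbioszu

cell TOR=ak, MOD=pa:
underlying: rimbi-tu-bd
1. e -> o, i -> u / B C0 _: no change
2. b -> p, d -> t, z -> s / _ #: fires at position(s) 9: rimbitubt
surface: rimbitubt

cell TOR=lu, MOD=pa:
underlying: rimbi-gi-bd
1. e -> o, i -> u / B C0 _: no change
2. b -> p, d -> t, z -> s / _ #: fires at position(s) 9: rimbigibt
surface: rimbigibt


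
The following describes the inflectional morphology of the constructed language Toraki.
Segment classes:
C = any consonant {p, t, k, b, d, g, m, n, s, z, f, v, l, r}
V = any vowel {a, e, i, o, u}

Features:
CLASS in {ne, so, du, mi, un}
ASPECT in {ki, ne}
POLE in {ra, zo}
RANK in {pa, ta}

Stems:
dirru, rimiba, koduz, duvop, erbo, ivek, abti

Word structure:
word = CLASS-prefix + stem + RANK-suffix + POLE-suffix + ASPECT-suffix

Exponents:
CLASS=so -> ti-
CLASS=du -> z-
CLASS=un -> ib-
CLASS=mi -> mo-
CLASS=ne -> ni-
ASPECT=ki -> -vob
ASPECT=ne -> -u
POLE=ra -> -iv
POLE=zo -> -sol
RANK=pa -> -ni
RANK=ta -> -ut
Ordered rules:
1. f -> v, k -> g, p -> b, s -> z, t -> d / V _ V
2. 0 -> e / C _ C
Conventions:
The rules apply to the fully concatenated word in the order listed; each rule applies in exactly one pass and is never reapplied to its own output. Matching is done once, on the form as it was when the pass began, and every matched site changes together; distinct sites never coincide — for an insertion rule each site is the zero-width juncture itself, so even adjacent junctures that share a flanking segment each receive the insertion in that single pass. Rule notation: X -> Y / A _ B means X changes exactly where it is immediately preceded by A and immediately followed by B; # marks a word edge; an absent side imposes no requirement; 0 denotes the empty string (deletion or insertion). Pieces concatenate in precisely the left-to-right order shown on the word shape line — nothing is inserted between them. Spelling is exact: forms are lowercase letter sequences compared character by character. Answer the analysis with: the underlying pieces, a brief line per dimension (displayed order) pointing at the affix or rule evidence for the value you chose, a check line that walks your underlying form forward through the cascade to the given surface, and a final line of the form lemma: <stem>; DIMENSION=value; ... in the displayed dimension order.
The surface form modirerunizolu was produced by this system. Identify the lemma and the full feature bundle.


underlying: mo-dirru-ni-sol-u
CLASS=mi - signalled by the affix mo-
ASPECT=ne - signalled by the affix -u
POLE=zo - signalled by the affix -sol
RANK=pa - signalled by the affix -ni
check: modirrunisolu -> modirrunizolu -> modirerunizolu
lemma: dirru; CLASS=mi; ASPECT=ne; POLE=zo; RANK=pa


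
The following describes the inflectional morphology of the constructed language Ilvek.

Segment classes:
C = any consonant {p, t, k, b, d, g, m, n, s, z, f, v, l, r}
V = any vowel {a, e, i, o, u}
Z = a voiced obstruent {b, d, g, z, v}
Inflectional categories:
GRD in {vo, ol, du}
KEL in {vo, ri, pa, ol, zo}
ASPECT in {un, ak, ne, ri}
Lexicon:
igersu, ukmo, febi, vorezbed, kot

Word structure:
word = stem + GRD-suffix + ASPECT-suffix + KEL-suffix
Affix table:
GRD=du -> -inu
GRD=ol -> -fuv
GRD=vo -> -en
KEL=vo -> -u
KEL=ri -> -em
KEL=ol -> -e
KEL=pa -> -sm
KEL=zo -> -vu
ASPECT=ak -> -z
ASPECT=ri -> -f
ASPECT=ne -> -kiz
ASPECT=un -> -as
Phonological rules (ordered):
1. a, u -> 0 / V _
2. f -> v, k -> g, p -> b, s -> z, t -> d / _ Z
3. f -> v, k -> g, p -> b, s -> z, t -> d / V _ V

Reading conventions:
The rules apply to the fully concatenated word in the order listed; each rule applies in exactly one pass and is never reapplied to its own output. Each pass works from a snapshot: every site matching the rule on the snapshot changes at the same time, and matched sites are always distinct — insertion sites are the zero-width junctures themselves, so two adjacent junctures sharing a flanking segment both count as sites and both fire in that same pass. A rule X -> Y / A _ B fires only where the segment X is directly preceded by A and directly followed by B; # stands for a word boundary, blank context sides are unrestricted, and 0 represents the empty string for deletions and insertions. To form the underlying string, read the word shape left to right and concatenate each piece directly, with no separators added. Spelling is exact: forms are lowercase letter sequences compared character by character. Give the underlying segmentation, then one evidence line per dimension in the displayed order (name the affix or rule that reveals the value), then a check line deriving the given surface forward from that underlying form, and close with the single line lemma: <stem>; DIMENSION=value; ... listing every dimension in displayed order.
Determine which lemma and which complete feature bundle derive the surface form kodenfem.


underlying: kot-en-f-em
GRD=vo - signalled by the affix -en
KEL=ri - signalled by the affix -em
ASPECT=ri - signalled by the affix -f
check: kotenfem -> kotenfem -> kotenfem -> kodenfem
lemma: kot; GRD=vo; KEL=ri; ASPECT=ri
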